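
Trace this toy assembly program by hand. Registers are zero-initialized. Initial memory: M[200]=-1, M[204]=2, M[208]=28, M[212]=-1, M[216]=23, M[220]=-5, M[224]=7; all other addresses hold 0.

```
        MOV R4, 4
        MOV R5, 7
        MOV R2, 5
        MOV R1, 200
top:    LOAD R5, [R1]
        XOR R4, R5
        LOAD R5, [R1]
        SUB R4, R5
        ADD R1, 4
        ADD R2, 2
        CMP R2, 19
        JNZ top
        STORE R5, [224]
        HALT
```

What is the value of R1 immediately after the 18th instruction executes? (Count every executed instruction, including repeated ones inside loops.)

after MOV R4, 4: R4=4
after MOV R5, 7: R5=7
after MOV R2, 5: R2=5
after MOV R1, 200: R1=200
after LOAD R5, [R1]: R5=M[200]=-1
after XOR R4, R5: R4=4^(-1)=-5
after LOAD R5, [R1]: R5=M[200]=-1
after SUB R4, R5: R4=(-5)-(-1)=-4
after ADD R1, 4: R1=200+4=204
after ADD R2, 2: R2=5+2=7
CMP R2, 19  (cmp 7,19)
JNZ top: taken
after LOAD R5, [R1]: R5=M[204]=2
after XOR R4, R5: R4=(-4)^2=-2
after LOAD R5, [R1]: R5=M[204]=2
after SUB R4, R5: R4=(-2)-2=-4
after ADD R1, 4: R1=204+4=208
after ADD R2, 2: R2=7+2=9
After step 18: R1 = 208.

208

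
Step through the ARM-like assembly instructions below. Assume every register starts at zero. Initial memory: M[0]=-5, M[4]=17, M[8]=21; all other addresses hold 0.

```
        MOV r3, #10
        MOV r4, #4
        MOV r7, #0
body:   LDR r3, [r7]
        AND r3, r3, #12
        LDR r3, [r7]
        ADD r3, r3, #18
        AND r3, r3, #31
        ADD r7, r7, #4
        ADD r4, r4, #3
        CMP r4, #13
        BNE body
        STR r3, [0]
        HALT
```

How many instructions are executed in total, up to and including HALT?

r3=10
r4=4
r7=0
r3=M[0]=-5
r3=(-5)&12=8
r3=M[0]=-5
r3=(-5)+18=13
r3=13&31=13
r7=0+4=4
r4=4+3=7
CMP r4, #13  (cmp 7,13)
BNE body: taken
r3=M[4]=17
r3=17&12=0
r3=M[4]=17
r3=17+18=35
r3=35&31=3
r7=4+4=8
r4=7+3=10
CMP r4, #13  (cmp 10,13)
BNE body: taken
r3=M[8]=21
r3=21&12=4
r3=M[8]=21
r3=21+18=39
r3=39&31=7
r7=8+4=12
r4=10+3=13
CMP r4, #13  (cmp 13,13)
BNE body: not taken
STR r3, [0] → M[0]=7
halt.
Total executed instructions: 32.

32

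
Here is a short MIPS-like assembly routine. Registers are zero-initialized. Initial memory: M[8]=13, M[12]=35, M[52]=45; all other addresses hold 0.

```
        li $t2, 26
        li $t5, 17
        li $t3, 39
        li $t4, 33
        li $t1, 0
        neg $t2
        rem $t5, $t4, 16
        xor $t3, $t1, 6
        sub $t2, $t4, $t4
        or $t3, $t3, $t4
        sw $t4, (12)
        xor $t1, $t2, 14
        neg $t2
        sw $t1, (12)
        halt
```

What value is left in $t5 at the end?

after li $t2, 26: $t2=26
after li $t5, 17: $t5=17
after li $t3, 39: $t3=39
after li $t4, 33: $t4=33
after li $t1, 0: $t1=0
after neg $t2: $t2=-(26)=-26
after rem $t5, $t4, 16: $t5=33%16=1
after xor $t3, $t1, 6: $t3=0^6=6
after sub $t2, $t4, $t4: $t2=33-33=0
after or $t3, $t3, $t4: $t3=6|33=39
sw $t4, (12) → M[12]=33
after xor $t1, $t2, 14: $t1=0^14=14
after neg $t2: $t2=-(0)=0
sw $t1, (12) → M[12]=14
halt.

1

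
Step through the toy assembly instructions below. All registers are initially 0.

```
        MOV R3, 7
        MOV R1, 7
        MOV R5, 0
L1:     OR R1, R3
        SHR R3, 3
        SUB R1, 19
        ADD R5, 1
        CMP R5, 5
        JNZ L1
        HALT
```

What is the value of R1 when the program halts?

-88

MOV R3, 7 → R3=7
MOV R1, 7 → R1=7
MOV R5, 0 → R5=0
OR R1, R3 → R1=7|7=7
SHR R3, 3 → R3=7>>3=0
SUB R1, 19 → R1=7-19=-12
ADD R5, 1 → R5=0+1=1
CMP R5, 5  (cmp 1,5)
JNZ L1: taken
OR R1, R3 → R1=(-12)|0=-12
SHR R3, 3 → R3=0>>3=0
SUB R1, 19 → R1=(-12)-19=-31
ADD R5, 1 → R5=1+1=2
CMP R5, 5  (cmp 2,5)
JNZ L1: taken
OR R1, R3 → R1=(-31)|0=-31
SHR R3, 3 → R3=0>>3=0
SUB R1, 19 → R1=(-31)-19=-50
ADD R5, 1 → R5=2+1=3
CMP R5, 5  (cmp 3,5)
JNZ L1: taken
OR R1, R3 → R1=(-50)|0=-50
SHR R3, 3 → R3=0>>3=0
SUB R1, 19 → R1=(-50)-19=-69
ADD R5, 1 → R5=3+1=4
CMP R5, 5  (cmp 4,5)
JNZ L1: taken
OR R1, R3 → R1=(-69)|0=-69
SHR R3, 3 → R3=0>>3=0
SUB R1, 19 → R1=(-69)-19=-88
ADD R5, 1 → R5=4+1=5
CMP R5, 5  (cmp 5,5)
JNZ L1: not taken
halt.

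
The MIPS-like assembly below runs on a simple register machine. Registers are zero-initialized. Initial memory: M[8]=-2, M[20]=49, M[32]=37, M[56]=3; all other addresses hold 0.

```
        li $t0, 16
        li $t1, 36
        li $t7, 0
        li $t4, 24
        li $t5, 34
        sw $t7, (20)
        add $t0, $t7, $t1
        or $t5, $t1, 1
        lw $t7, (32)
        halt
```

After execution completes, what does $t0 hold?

36

after li $t0, 16: $t0=16
after li $t1, 36: $t1=36
after li $t7, 0: $t7=0
after li $t4, 24: $t4=24
after li $t5, 34: $t5=34
sw $t7, (20) → M[20]=0
after add $t0, $t7, $t1: $t0=0+36=36
after or $t5, $t1, 1: $t5=36|1=37
after lw $t7, (32): $t7=M[32]=37
halt.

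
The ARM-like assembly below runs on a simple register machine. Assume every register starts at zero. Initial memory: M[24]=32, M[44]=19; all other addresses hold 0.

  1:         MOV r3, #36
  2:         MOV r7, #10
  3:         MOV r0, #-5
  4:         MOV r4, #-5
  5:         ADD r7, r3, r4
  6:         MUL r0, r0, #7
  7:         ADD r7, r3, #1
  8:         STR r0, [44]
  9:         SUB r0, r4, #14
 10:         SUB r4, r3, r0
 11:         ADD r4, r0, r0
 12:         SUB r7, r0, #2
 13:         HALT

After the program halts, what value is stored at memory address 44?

after MOV r3, #36: r3=36
after MOV r7, #10: r7=10
after MOV r0, #-5: r0=-5
after MOV r4, #-5: r4=-5
after ADD r7, r3, r4: r7=36+(-5)=31
after MUL r0, r0, #7: r0=(-5)*7=-35
after ADD r7, r3, #1: r7=36+1=37
STR r0, [44] → M[44]=-35
after SUB r0, r4, #14: r0=(-5)-14=-19
after SUB r4, r3, r0: r4=36-(-19)=55
after ADD r4, r0, r0: r4=(-19)+(-19)=-38
after SUB r7, r0, #2: r7=(-19)-2=-21
halt.

-35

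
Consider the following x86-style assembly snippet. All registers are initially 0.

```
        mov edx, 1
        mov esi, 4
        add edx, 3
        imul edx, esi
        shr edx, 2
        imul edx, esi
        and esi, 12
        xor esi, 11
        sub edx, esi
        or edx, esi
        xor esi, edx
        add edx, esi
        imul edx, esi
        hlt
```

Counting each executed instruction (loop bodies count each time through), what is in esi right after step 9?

mov edx, 1 → edx=1
mov esi, 4 → esi=4
add edx, 3 → edx=1+3=4
imul edx, esi → edx=4*4=16
shr edx, 2 → edx=16>>2=4
imul edx, esi → edx=4*4=16
and esi, 12 → esi=4&12=4
xor esi, 11 → esi=4^11=15
sub edx, esi → edx=16-15=1
After step 9: esi = 15.

15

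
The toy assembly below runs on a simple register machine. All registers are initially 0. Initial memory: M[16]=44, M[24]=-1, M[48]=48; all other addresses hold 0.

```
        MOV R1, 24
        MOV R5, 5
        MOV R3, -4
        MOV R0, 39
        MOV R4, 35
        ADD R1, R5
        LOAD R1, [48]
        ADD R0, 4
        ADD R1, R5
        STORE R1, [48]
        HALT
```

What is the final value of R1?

53

after MOV R1, 24: R1=24
after MOV R5, 5: R5=5
after MOV R3, -4: R3=-4
after MOV R0, 39: R0=39
after MOV R4, 35: R4=35
after ADD R1, R5: R1=24+5=29
after LOAD R1, [48]: R1=M[48]=48
after ADD R0, 4: R0=39+4=43
after ADD R1, R5: R1=48+5=53
STORE R1, [48] → M[48]=53
halt.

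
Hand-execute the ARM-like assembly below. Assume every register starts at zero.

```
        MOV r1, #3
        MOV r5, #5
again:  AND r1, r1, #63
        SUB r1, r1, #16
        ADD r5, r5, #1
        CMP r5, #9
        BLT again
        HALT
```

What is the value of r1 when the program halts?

MOV r1, #3 → r1=3
MOV r5, #5 → r5=5
AND r1, r1, #63 → r1=3&63=3
SUB r1, r1, #16 → r1=3-16=-13
ADD r5, r5, #1 → r5=5+1=6
CMP r5, #9  (cmp 6,9)
BLT again: taken
AND r1, r1, #63 → r1=(-13)&63=51
SUB r1, r1, #16 → r1=51-16=35
ADD r5, r5, #1 → r5=6+1=7
CMP r5, #9  (cmp 7,9)
BLT again: taken
AND r1, r1, #63 → r1=35&63=35
SUB r1, r1, #16 → r1=35-16=19
ADD r5, r5, #1 → r5=7+1=8
CMP r5, #9  (cmp 8,9)
BLT again: taken
AND r1, r1, #63 → r1=19&63=19
SUB r1, r1, #16 → r1=19-16=3
ADD r5, r5, #1 → r5=8+1=9
CMP r5, #9  (cmp 9,9)
BLT again: not taken
halt.

3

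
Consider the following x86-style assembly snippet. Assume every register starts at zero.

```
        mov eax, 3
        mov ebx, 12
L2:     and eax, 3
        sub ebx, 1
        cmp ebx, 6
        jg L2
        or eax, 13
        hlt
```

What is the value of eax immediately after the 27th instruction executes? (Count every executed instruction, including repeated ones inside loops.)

15

eax=3
ebx=12
eax=3&3=3
ebx=12-1=11
cmp ebx, 6  (cmp 11,6)
jg L2: taken
eax=3&3=3
ebx=11-1=10
cmp ebx, 6  (cmp 10,6)
jg L2: taken
eax=3&3=3
ebx=10-1=9
cmp ebx, 6  (cmp 9,6)
jg L2: taken
eax=3&3=3
ebx=9-1=8
cmp ebx, 6  (cmp 8,6)
jg L2: taken
eax=3&3=3
ebx=8-1=7
cmp ebx, 6  (cmp 7,6)
jg L2: taken
eax=3&3=3
ebx=7-1=6
cmp ebx, 6  (cmp 6,6)
jg L2: not taken
eax=3|13=15
After step 27: eax = 15.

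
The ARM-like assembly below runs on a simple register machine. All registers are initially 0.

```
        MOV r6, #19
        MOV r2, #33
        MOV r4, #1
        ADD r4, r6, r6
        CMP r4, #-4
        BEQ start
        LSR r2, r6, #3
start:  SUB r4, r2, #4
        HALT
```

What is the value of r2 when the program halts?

after MOV r6, #19: r6=19
after MOV r2, #33: r2=33
after MOV r4, #1: r4=1
after ADD r4, r6, r6: r4=19+19=38
CMP r4, #-4  (cmp 38,-4)
BEQ start: not taken
after LSR r2, r6, #3: r2=19>>3=2
after SUB r4, r2, #4: r4=2-4=-2
halt.

2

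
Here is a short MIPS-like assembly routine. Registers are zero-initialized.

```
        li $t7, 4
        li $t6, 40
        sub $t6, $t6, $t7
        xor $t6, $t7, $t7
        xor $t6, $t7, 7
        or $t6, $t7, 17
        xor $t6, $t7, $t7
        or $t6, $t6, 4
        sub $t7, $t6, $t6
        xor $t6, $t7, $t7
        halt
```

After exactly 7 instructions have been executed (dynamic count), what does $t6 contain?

$t7=4
$t6=40
$t6=40-4=36
$t6=4^4=0
$t6=4^7=3
$t6=4|17=21
$t6=4^4=0
After step 7: $t6 = 0.

0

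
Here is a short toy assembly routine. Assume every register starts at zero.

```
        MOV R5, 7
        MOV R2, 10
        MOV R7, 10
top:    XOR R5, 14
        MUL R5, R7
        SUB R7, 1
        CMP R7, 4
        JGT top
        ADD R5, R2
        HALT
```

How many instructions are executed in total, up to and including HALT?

35

after MOV R5, 7: R5=7
after MOV R2, 10: R2=10
after MOV R7, 10: R7=10
after XOR R5, 14: R5=7^14=9
after MUL R5, R7: R5=9*10=90
after SUB R7, 1: R7=10-1=9
CMP R7, 4  (cmp 9,4)
JGT top: taken
after XOR R5, 14: R5=90^14=84
after MUL R5, R7: R5=84*9=756
after SUB R7, 1: R7=9-1=8
CMP R7, 4  (cmp 8,4)
JGT top: taken
after XOR R5, 14: R5=756^14=762
after MUL R5, R7: R5=762*8=6096
after SUB R7, 1: R7=8-1=7
CMP R7, 4  (cmp 7,4)
JGT top: taken
after XOR R5, 14: R5=6096^14=6110
after MUL R5, R7: R5=6110*7=42770
after SUB R7, 1: R7=7-1=6
CMP R7, 4  (cmp 6,4)
JGT top: taken
after XOR R5, 14: R5=42770^14=42780
after MUL R5, R7: R5=42780*6=256680
after SUB R7, 1: R7=6-1=5
CMP R7, 4  (cmp 5,4)
JGT top: taken
after XOR R5, 14: R5=256680^14=256678
after MUL R5, R7: R5=256678*5=1283390
after SUB R7, 1: R7=5-1=4
CMP R7, 4  (cmp 4,4)
JGT top: not taken
after ADD R5, R2: R5=1283390+10=1283400
halt.
Total executed instructions: 35.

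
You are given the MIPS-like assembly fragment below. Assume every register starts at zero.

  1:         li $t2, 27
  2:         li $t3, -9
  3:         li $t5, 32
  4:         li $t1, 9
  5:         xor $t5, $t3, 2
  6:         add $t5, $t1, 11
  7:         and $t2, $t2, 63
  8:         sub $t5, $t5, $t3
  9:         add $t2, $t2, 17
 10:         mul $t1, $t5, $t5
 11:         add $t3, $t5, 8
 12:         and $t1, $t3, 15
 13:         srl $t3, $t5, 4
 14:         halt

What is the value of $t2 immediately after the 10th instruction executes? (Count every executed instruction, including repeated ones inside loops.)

44

$t2=27
$t3=-9
$t5=32
$t1=9
$t5=(-9)^2=-11
$t5=9+11=20
$t2=27&63=27
$t5=20-(-9)=29
$t2=27+17=44
$t1=29*29=841
After step 10: $t2 = 44.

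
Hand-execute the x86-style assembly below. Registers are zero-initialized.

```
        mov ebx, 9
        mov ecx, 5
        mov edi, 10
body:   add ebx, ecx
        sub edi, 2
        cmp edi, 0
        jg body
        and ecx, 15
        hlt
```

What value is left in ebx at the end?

ebx=9
ecx=5
edi=10
ebx=9+5=14
edi=10-2=8
cmp edi, 0  (cmp 8,0)
jg body: taken
ebx=14+5=19
edi=8-2=6
cmp edi, 0  (cmp 6,0)
jg body: taken
ebx=19+5=24
edi=6-2=4
cmp edi, 0  (cmp 4,0)
jg body: taken
ebx=24+5=29
edi=4-2=2
cmp edi, 0  (cmp 2,0)
jg body: taken
ebx=29+5=34
edi=2-2=0
cmp edi, 0  (cmp 0,0)
jg body: not taken
ecx=5&15=5
halt.

34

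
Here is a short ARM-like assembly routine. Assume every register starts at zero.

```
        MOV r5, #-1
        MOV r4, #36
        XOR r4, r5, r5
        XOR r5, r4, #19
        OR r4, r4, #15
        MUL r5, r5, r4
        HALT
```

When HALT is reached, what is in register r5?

r5=-1
r4=36
r4=(-1)^(-1)=0
r5=0^19=19
r4=0|15=15
r5=19*15=285
halt.

285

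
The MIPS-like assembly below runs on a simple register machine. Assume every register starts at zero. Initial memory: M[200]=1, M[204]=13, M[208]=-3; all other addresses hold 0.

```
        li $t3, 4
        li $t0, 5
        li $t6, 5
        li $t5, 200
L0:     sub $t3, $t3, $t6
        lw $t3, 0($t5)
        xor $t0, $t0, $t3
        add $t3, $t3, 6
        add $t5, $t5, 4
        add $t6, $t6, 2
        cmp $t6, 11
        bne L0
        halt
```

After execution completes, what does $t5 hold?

after li $t3, 4: $t3=4
after li $t0, 5: $t0=5
after li $t6, 5: $t6=5
after li $t5, 200: $t5=200
after sub $t3, $t3, $t6: $t3=4-5=-1
after lw $t3, 0($t5): $t3=M[200]=1
after xor $t0, $t0, $t3: $t0=5^1=4
after add $t3, $t3, 6: $t3=1+6=7
after add $t5, $t5, 4: $t5=200+4=204
after add $t6, $t6, 2: $t6=5+2=7
cmp $t6, 11  (cmp 7,11)
bne L0: taken
after sub $t3, $t3, $t6: $t3=7-7=0
after lw $t3, 0($t5): $t3=M[204]=13
after xor $t0, $t0, $t3: $t0=4^13=9
after add $t3, $t3, 6: $t3=13+6=19
after add $t5, $t5, 4: $t5=204+4=208
after add $t6, $t6, 2: $t6=7+2=9
cmp $t6, 11  (cmp 9,11)
bne L0: taken
after sub $t3, $t3, $t6: $t3=19-9=10
after lw $t3, 0($t5): $t3=M[208]=-3
after xor $t0, $t0, $t3: $t0=9^(-3)=-12
after add $t3, $t3, 6: $t3=(-3)+6=3
after add $t5, $t5, 4: $t5=208+4=212
after add $t6, $t6, 2: $t6=9+2=11
cmp $t6, 11  (cmp 11,11)
bne L0: not taken
halt.

212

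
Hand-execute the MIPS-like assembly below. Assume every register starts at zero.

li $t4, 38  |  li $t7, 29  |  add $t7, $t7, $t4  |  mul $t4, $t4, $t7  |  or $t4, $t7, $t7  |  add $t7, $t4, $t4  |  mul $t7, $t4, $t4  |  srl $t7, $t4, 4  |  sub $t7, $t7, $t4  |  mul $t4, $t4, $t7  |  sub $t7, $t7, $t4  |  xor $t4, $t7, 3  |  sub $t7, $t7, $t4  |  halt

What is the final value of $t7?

1

li $t4, 38 → $t4=38
li $t7, 29 → $t7=29
add $t7, $t7, $t4 → $t7=29+38=67
mul $t4, $t4, $t7 → $t4=38*67=2546
or $t4, $t7, $t7 → $t4=67|67=67
add $t7, $t4, $t4 → $t7=67+67=134
mul $t7, $t4, $t4 → $t7=67*67=4489
srl $t7, $t4, 4 → $t7=67>>4=4
sub $t7, $t7, $t4 → $t7=4-67=-63
mul $t4, $t4, $t7 → $t4=67*(-63)=-4221
sub $t7, $t7, $t4 → $t7=(-63)-(-4221)=4158
xor $t4, $t7, 3 → $t4=4158^3=4157
sub $t7, $t7, $t4 → $t7=4158-4157=1
halt.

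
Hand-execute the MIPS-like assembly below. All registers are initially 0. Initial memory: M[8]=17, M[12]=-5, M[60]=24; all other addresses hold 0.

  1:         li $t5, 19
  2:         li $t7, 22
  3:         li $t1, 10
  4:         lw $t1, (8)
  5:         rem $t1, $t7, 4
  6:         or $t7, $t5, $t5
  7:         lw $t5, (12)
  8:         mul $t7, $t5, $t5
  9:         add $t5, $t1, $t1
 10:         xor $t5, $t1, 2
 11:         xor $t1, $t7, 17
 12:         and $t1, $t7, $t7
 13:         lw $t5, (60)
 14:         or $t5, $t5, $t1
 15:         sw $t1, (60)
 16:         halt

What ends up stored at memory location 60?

25

$t5=19
$t7=22
$t1=10
$t1=M[8]=17
$t1=22%4=2
$t7=19|19=19
$t5=M[12]=-5
$t7=(-5)*(-5)=25
$t5=2+2=4
$t5=2^2=0
$t1=25^17=8
$t1=25&25=25
$t5=M[60]=24
$t5=24|25=25
sw $t1, (60) → M[60]=25
halt.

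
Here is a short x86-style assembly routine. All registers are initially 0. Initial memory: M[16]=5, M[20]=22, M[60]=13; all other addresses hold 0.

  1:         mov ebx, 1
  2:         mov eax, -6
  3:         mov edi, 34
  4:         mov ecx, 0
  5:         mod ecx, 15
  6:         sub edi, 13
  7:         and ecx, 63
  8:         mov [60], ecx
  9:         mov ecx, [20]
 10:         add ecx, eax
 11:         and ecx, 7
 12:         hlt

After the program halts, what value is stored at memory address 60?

0

after mov ebx, 1: ebx=1
after mov eax, -6: eax=-6
after mov edi, 34: edi=34
after mov ecx, 0: ecx=0
after mod ecx, 15: ecx=0%15=0
after sub edi, 13: edi=34-13=21
after and ecx, 63: ecx=0&63=0
mov [60], ecx → M[60]=0
after mov ecx, [20]: ecx=M[20]=22
after add ecx, eax: ecx=22+(-6)=16
after and ecx, 7: ecx=16&7=0
halt.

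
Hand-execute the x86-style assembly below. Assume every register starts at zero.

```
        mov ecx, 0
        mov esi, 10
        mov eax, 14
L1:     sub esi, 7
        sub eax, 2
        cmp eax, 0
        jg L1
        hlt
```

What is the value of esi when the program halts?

-39

ecx=0
esi=10
eax=14
esi=10-7=3
eax=14-2=12
cmp eax, 0  (cmp 12,0)
jg L1: taken
esi=3-7=-4
eax=12-2=10
cmp eax, 0  (cmp 10,0)
jg L1: taken
esi=(-4)-7=-11
eax=10-2=8
cmp eax, 0  (cmp 8,0)
jg L1: taken
esi=(-11)-7=-18
eax=8-2=6
cmp eax, 0  (cmp 6,0)
jg L1: taken
esi=(-18)-7=-25
eax=6-2=4
cmp eax, 0  (cmp 4,0)
jg L1: taken
esi=(-25)-7=-32
eax=4-2=2
cmp eax, 0  (cmp 2,0)
jg L1: taken
esi=(-32)-7=-39
eax=2-2=0
cmp eax, 0  (cmp 0,0)
jg L1: not taken
halt.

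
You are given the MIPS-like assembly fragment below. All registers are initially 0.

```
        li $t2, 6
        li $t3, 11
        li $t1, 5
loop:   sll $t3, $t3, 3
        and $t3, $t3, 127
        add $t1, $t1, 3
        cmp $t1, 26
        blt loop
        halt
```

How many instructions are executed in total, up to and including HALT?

$t2=6
$t3=11
$t1=5
$t3=11<<3=88
$t3=88&127=88
$t1=5+3=8
cmp $t1, 26  (cmp 8,26)
blt loop: taken
$t3=88<<3=704
$t3=704&127=64
$t1=8+3=11
cmp $t1, 26  (cmp 11,26)
blt loop: taken
$t3=64<<3=512
$t3=512&127=0
$t1=11+3=14
cmp $t1, 26  (cmp 14,26)
blt loop: taken
$t3=0<<3=0
$t3=0&127=0
$t1=14+3=17
cmp $t1, 26  (cmp 17,26)
blt loop: taken
$t3=0<<3=0
$t3=0&127=0
$t1=17+3=20
cmp $t1, 26  (cmp 20,26)
blt loop: taken
$t3=0<<3=0
$t3=0&127=0
$t1=20+3=23
cmp $t1, 26  (cmp 23,26)
blt loop: taken
$t3=0<<3=0
$t3=0&127=0
$t1=23+3=26
cmp $t1, 26  (cmp 26,26)
blt loop: not taken
halt.
Total executed instructions: 39.

39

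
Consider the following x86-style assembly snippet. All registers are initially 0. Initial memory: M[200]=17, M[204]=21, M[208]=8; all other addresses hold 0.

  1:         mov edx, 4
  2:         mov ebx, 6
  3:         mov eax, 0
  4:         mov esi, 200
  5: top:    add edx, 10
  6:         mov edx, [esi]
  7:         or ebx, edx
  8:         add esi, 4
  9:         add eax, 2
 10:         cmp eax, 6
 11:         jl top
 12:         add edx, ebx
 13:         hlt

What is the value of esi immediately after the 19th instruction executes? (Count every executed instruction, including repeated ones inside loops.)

208

after mov edx, 4: edx=4
after mov ebx, 6: ebx=6
after mov eax, 0: eax=0
after mov esi, 200: esi=200
after add edx, 10: edx=4+10=14
after mov edx, [esi]: edx=M[200]=17
after or ebx, edx: ebx=6|17=23
after add esi, 4: esi=200+4=204
after add eax, 2: eax=0+2=2
cmp eax, 6  (cmp 2,6)
jl top: taken
after add edx, 10: edx=17+10=27
after mov edx, [esi]: edx=M[204]=21
after or ebx, edx: ebx=23|21=23
after add esi, 4: esi=204+4=208
after add eax, 2: eax=2+2=4
cmp eax, 6  (cmp 4,6)
jl top: taken
after add edx, 10: edx=21+10=31
After step 19: esi = 208.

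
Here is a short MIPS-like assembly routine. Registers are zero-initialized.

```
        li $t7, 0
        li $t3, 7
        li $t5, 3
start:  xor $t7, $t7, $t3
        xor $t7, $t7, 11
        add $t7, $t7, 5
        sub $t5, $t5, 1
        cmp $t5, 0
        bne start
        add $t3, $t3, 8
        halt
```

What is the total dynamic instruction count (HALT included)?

after li $t7, 0: $t7=0
after li $t3, 7: $t3=7
after li $t5, 3: $t5=3
after xor $t7, $t7, $t3: $t7=0^7=7
after xor $t7, $t7, 11: $t7=7^11=12
after add $t7, $t7, 5: $t7=12+5=17
after sub $t5, $t5, 1: $t5=3-1=2
cmp $t5, 0  (cmp 2,0)
bne start: taken
after xor $t7, $t7, $t3: $t7=17^7=22
after xor $t7, $t7, 11: $t7=22^11=29
after add $t7, $t7, 5: $t7=29+5=34
after sub $t5, $t5, 1: $t5=2-1=1
cmp $t5, 0  (cmp 1,0)
bne start: taken
after xor $t7, $t7, $t3: $t7=34^7=37
after xor $t7, $t7, 11: $t7=37^11=46
after add $t7, $t7, 5: $t7=46+5=51
after sub $t5, $t5, 1: $t5=1-1=0
cmp $t5, 0  (cmp 0,0)
bne start: not taken
after add $t3, $t3, 8: $t3=7+8=15
halt.
Total executed instructions: 23.

23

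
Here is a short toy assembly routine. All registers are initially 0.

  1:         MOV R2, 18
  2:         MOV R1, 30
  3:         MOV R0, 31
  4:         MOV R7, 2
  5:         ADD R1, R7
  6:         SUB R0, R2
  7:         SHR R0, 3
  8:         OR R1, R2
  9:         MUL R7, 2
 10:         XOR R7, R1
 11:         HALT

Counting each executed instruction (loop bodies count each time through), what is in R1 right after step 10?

50

R2=18
R1=30
R0=31
R7=2
R1=30+2=32
R0=31-18=13
R0=13>>3=1
R1=32|18=50
R7=2*2=4
R7=4^50=54
After step 10: R1 = 50.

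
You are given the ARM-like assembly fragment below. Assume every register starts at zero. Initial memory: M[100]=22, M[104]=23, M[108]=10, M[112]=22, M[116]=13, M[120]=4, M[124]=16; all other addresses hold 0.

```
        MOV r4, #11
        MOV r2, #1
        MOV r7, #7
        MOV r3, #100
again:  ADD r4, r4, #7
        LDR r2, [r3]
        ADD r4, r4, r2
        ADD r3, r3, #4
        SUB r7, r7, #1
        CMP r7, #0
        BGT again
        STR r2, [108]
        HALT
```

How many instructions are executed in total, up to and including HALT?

55

r4=11
r2=1
r7=7
r3=100
r4=11+7=18
r2=M[100]=22
r4=18+22=40
r3=100+4=104
r7=7-1=6
CMP r7, #0  (cmp 6,0)
BGT again: taken
r4=40+7=47
r2=M[104]=23
r4=47+23=70
r3=104+4=108
r7=6-1=5
CMP r7, #0  (cmp 5,0)
BGT again: taken
r4=70+7=77
r2=M[108]=10
r4=77+10=87
r3=108+4=112
r7=5-1=4
CMP r7, #0  (cmp 4,0)
BGT again: taken
r4=87+7=94
r2=M[112]=22
r4=94+22=116
r3=112+4=116
r7=4-1=3
CMP r7, #0  (cmp 3,0)
BGT again: taken
r4=116+7=123
r2=M[116]=13
r4=123+13=136
r3=116+4=120
r7=3-1=2
CMP r7, #0  (cmp 2,0)
BGT again: taken
r4=136+7=143
r2=M[120]=4
r4=143+4=147
r3=120+4=124
r7=2-1=1
CMP r7, #0  (cmp 1,0)
BGT again: taken
r4=147+7=154
r2=M[124]=16
r4=154+16=170
r3=124+4=128
r7=1-1=0
CMP r7, #0  (cmp 0,0)
BGT again: not taken
STR r2, [108] → M[108]=16
halt.
Total executed instructions: 55.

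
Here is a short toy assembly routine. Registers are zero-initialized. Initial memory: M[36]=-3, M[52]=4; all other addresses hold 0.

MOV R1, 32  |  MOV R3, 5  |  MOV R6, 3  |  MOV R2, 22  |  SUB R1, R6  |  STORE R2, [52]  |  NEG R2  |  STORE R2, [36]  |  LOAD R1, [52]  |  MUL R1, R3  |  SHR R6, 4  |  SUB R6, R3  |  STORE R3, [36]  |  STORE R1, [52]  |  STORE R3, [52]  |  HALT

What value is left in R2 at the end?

-22

MOV R1, 32 → R1=32
MOV R3, 5 → R3=5
MOV R6, 3 → R6=3
MOV R2, 22 → R2=22
SUB R1, R6 → R1=32-3=29
STORE R2, [52] → M[52]=22
NEG R2 → R2=-(22)=-22
STORE R2, [36] → M[36]=-22
LOAD R1, [52] → R1=M[52]=22
MUL R1, R3 → R1=22*5=110
SHR R6, 4 → R6=3>>4=0
SUB R6, R3 → R6=0-5=-5
STORE R3, [36] → M[36]=5
STORE R1, [52] → M[52]=110
STORE R3, [52] → M[52]=5
halt.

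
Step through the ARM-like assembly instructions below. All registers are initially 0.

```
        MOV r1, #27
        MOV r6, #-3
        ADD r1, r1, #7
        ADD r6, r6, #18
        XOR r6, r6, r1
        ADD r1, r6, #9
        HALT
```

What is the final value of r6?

45

r1=27
r6=-3
r1=27+7=34
r6=(-3)+18=15
r6=15^34=45
r1=45+9=54
halt.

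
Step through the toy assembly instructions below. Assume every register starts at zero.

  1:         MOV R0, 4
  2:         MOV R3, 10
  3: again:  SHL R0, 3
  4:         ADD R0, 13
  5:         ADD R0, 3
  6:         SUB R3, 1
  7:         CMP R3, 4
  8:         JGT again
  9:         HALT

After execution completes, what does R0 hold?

1647760

after MOV R0, 4: R0=4
after MOV R3, 10: R3=10
after SHL R0, 3: R0=4<<3=32
after ADD R0, 13: R0=32+13=45
after ADD R0, 3: R0=45+3=48
after SUB R3, 1: R3=10-1=9
CMP R3, 4  (cmp 9,4)
JGT again: taken
after SHL R0, 3: R0=48<<3=384
after ADD R0, 13: R0=384+13=397
after ADD R0, 3: R0=397+3=400
after SUB R3, 1: R3=9-1=8
CMP R3, 4  (cmp 8,4)
JGT again: taken
after SHL R0, 3: R0=400<<3=3200
after ADD R0, 13: R0=3200+13=3213
after ADD R0, 3: R0=3213+3=3216
after SUB R3, 1: R3=8-1=7
CMP R3, 4  (cmp 7,4)
JGT again: taken
after SHL R0, 3: R0=3216<<3=25728
after ADD R0, 13: R0=25728+13=25741
after ADD R0, 3: R0=25741+3=25744
after SUB R3, 1: R3=7-1=6
CMP R3, 4  (cmp 6,4)
JGT again: taken
after SHL R0, 3: R0=25744<<3=205952
after ADD R0, 13: R0=205952+13=205965
after ADD R0, 3: R0=205965+3=205968
after SUB R3, 1: R3=6-1=5
CMP R3, 4  (cmp 5,4)
JGT again: taken
after SHL R0, 3: R0=205968<<3=1647744
after ADD R0, 13: R0=1647744+13=1647757
after ADD R0, 3: R0=1647757+3=1647760
after SUB R3, 1: R3=5-1=4
CMP R3, 4  (cmp 4,4)
JGT again: not taken
halt.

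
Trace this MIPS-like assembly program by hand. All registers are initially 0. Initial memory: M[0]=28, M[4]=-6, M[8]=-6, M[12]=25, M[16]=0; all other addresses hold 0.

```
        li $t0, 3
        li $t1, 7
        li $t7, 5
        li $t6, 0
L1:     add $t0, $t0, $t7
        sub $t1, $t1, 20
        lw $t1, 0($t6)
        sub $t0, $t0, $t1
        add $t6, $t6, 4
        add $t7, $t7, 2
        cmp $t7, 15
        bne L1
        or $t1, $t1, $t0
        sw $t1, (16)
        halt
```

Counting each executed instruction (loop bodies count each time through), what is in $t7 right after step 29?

li $t0, 3 → $t0=3
li $t1, 7 → $t1=7
li $t7, 5 → $t7=5
li $t6, 0 → $t6=0
add $t0, $t0, $t7 → $t0=3+5=8
sub $t1, $t1, 20 → $t1=7-20=-13
lw $t1, 0($t6) → $t1=M[0]=28
sub $t0, $t0, $t1 → $t0=8-28=-20
add $t6, $t6, 4 → $t6=0+4=4
add $t7, $t7, 2 → $t7=5+2=7
cmp $t7, 15  (cmp 7,15)
bne L1: taken
add $t0, $t0, $t7 → $t0=(-20)+7=-13
sub $t1, $t1, 20 → $t1=28-20=8
lw $t1, 0($t6) → $t1=M[4]=-6
sub $t0, $t0, $t1 → $t0=(-13)-(-6)=-7
add $t6, $t6, 4 → $t6=4+4=8
add $t7, $t7, 2 → $t7=7+2=9
cmp $t7, 15  (cmp 9,15)
bne L1: taken
add $t0, $t0, $t7 → $t0=(-7)+9=2
sub $t1, $t1, 20 → $t1=(-6)-20=-26
lw $t1, 0($t6) → $t1=M[8]=-6
sub $t0, $t0, $t1 → $t0=2-(-6)=8
add $t6, $t6, 4 → $t6=8+4=12
add $t7, $t7, 2 → $t7=9+2=11
cmp $t7, 15  (cmp 11,15)
bne L1: taken
add $t0, $t0, $t7 → $t0=8+11=19
After step 29: $t7 = 11.

11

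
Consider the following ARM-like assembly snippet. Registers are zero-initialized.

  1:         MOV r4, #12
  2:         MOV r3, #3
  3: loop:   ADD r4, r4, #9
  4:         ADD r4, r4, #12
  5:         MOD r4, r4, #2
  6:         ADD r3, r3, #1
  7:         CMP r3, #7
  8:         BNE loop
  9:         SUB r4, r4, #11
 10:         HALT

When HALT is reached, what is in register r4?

-11

after MOV r4, #12: r4=12
after MOV r3, #3: r3=3
after ADD r4, r4, #9: r4=12+9=21
after ADD r4, r4, #12: r4=21+12=33
after MOD r4, r4, #2: r4=33%2=1
after ADD r3, r3, #1: r3=3+1=4
CMP r3, #7  (cmp 4,7)
BNE loop: taken
after ADD r4, r4, #9: r4=1+9=10
after ADD r4, r4, #12: r4=10+12=22
after MOD r4, r4, #2: r4=22%2=0
after ADD r3, r3, #1: r3=4+1=5
CMP r3, #7  (cmp 5,7)
BNE loop: taken
after ADD r4, r4, #9: r4=0+9=9
after ADD r4, r4, #12: r4=9+12=21
after MOD r4, r4, #2: r4=21%2=1
after ADD r3, r3, #1: r3=5+1=6
CMP r3, #7  (cmp 6,7)
BNE loop: taken
after ADD r4, r4, #9: r4=1+9=10
after ADD r4, r4, #12: r4=10+12=22
after MOD r4, r4, #2: r4=22%2=0
after ADD r3, r3, #1: r3=6+1=7
CMP r3, #7  (cmp 7,7)
BNE loop: not taken
after SUB r4, r4, #11: r4=0-11=-11
halt.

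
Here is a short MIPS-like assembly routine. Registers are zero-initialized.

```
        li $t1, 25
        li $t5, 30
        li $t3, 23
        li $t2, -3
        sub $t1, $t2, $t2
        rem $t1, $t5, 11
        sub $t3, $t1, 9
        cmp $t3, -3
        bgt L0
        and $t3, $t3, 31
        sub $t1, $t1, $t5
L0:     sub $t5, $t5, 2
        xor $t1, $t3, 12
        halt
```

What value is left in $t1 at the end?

-13

after li $t1, 25: $t1=25
after li $t5, 30: $t5=30
after li $t3, 23: $t3=23
after li $t2, -3: $t2=-3
after sub $t1, $t2, $t2: $t1=(-3)-(-3)=0
after rem $t1, $t5, 11: $t1=30%11=8
after sub $t3, $t1, 9: $t3=8-9=-1
cmp $t3, -3  (cmp -1,-3)
bgt L0: taken
after sub $t5, $t5, 2: $t5=30-2=28
after xor $t1, $t3, 12: $t1=(-1)^12=-13
halt.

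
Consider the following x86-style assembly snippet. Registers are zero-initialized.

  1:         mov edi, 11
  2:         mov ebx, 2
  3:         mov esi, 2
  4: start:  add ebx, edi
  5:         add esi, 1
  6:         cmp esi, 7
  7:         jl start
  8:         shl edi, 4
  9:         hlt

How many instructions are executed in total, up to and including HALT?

25

mov edi, 11 → edi=11
mov ebx, 2 → ebx=2
mov esi, 2 → esi=2
add ebx, edi → ebx=2+11=13
add esi, 1 → esi=2+1=3
cmp esi, 7  (cmp 3,7)
jl start: taken
add ebx, edi → ebx=13+11=24
add esi, 1 → esi=3+1=4
cmp esi, 7  (cmp 4,7)
jl start: taken
add ebx, edi → ebx=24+11=35
add esi, 1 → esi=4+1=5
cmp esi, 7  (cmp 5,7)
jl start: taken
add ebx, edi → ebx=35+11=46
add esi, 1 → esi=5+1=6
cmp esi, 7  (cmp 6,7)
jl start: taken
add ebx, edi → ebx=46+11=57
add esi, 1 → esi=6+1=7
cmp esi, 7  (cmp 7,7)
jl start: not taken
shl edi, 4 → edi=11<<4=176
halt.
Total executed instructions: 25.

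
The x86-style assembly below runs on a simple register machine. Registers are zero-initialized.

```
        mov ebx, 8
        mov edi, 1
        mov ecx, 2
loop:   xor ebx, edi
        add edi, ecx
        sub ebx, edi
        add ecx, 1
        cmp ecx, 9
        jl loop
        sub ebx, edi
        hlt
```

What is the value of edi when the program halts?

36

after mov ebx, 8: ebx=8
after mov edi, 1: edi=1
after mov ecx, 2: ecx=2
after xor ebx, edi: ebx=8^1=9
after add edi, ecx: edi=1+2=3
after sub ebx, edi: ebx=9-3=6
after add ecx, 1: ecx=2+1=3
cmp ecx, 9  (cmp 3,9)
jl loop: taken
after xor ebx, edi: ebx=6^3=5
after add edi, ecx: edi=3+3=6
after sub ebx, edi: ebx=5-6=-1
after add ecx, 1: ecx=3+1=4
cmp ecx, 9  (cmp 4,9)
jl loop: taken
after xor ebx, edi: ebx=(-1)^6=-7
after add edi, ecx: edi=6+4=10
after sub ebx, edi: ebx=(-7)-10=-17
after add ecx, 1: ecx=4+1=5
cmp ecx, 9  (cmp 5,9)
jl loop: taken
after xor ebx, edi: ebx=(-17)^10=-27
after add edi, ecx: edi=10+5=15
after sub ebx, edi: ebx=(-27)-15=-42
after add ecx, 1: ecx=5+1=6
cmp ecx, 9  (cmp 6,9)
jl loop: taken
after xor ebx, edi: ebx=(-42)^15=-39
after add edi, ecx: edi=15+6=21
after sub ebx, edi: ebx=(-39)-21=-60
after add ecx, 1: ecx=6+1=7
cmp ecx, 9  (cmp 7,9)
jl loop: taken
after xor ebx, edi: ebx=(-60)^21=-47
after add edi, ecx: edi=21+7=28
after sub ebx, edi: ebx=(-47)-28=-75
after add ecx, 1: ecx=7+1=8
cmp ecx, 9  (cmp 8,9)
jl loop: taken
after xor ebx, edi: ebx=(-75)^28=-87
after add edi, ecx: edi=28+8=36
after sub ebx, edi: ebx=(-87)-36=-123
after add ecx, 1: ecx=8+1=9
cmp ecx, 9  (cmp 9,9)
jl loop: not taken
after sub ebx, edi: ebx=(-123)-36=-159
halt.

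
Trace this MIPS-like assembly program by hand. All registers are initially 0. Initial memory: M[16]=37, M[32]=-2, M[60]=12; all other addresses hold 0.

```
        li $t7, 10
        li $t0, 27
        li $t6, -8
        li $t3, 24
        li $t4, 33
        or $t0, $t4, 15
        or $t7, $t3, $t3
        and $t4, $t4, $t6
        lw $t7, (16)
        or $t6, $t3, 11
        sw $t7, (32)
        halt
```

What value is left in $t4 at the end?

after li $t7, 10: $t7=10
after li $t0, 27: $t0=27
after li $t6, -8: $t6=-8
after li $t3, 24: $t3=24
after li $t4, 33: $t4=33
after or $t0, $t4, 15: $t0=33|15=47
after or $t7, $t3, $t3: $t7=24|24=24
after and $t4, $t4, $t6: $t4=33&(-8)=32
after lw $t7, (16): $t7=M[16]=37
after or $t6, $t3, 11: $t6=24|11=27
sw $t7, (32) → M[32]=37
halt.

32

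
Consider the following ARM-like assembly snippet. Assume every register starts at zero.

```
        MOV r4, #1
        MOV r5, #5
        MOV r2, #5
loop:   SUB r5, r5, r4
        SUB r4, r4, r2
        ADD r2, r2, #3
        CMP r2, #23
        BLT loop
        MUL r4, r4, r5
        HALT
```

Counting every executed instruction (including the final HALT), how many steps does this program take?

MOV r4, #1 → r4=1
MOV r5, #5 → r5=5
MOV r2, #5 → r2=5
SUB r5, r5, r4 → r5=5-1=4
SUB r4, r4, r2 → r4=1-5=-4
ADD r2, r2, #3 → r2=5+3=8
CMP r2, #23  (cmp 8,23)
BLT loop: taken
SUB r5, r5, r4 → r5=4-(-4)=8
SUB r4, r4, r2 → r4=(-4)-8=-12
ADD r2, r2, #3 → r2=8+3=11
CMP r2, #23  (cmp 11,23)
BLT loop: taken
SUB r5, r5, r4 → r5=8-(-12)=20
SUB r4, r4, r2 → r4=(-12)-11=-23
ADD r2, r2, #3 → r2=11+3=14
CMP r2, #23  (cmp 14,23)
BLT loop: taken
SUB r5, r5, r4 → r5=20-(-23)=43
SUB r4, r4, r2 → r4=(-23)-14=-37
ADD r2, r2, #3 → r2=14+3=17
CMP r2, #23  (cmp 17,23)
BLT loop: taken
SUB r5, r5, r4 → r5=43-(-37)=80
SUB r4, r4, r2 → r4=(-37)-17=-54
ADD r2, r2, #3 → r2=17+3=20
CMP r2, #23  (cmp 20,23)
BLT loop: taken
SUB r5, r5, r4 → r5=80-(-54)=134
SUB r4, r4, r2 → r4=(-54)-20=-74
ADD r2, r2, #3 → r2=20+3=23
CMP r2, #23  (cmp 23,23)
BLT loop: not taken
MUL r4, r4, r5 → r4=(-74)*134=-9916
halt.
Total executed instructions: 35.

35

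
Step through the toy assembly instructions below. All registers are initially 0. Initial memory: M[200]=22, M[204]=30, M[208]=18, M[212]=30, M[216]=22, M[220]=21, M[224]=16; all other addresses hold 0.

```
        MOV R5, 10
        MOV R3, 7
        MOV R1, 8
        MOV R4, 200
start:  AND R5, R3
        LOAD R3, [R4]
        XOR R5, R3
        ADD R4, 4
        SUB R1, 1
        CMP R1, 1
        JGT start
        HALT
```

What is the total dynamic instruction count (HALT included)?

MOV R5, 10 → R5=10
MOV R3, 7 → R3=7
MOV R1, 8 → R1=8
MOV R4, 200 → R4=200
AND R5, R3 → R5=10&7=2
LOAD R3, [R4] → R3=M[200]=22
XOR R5, R3 → R5=2^22=20
ADD R4, 4 → R4=200+4=204
SUB R1, 1 → R1=8-1=7
CMP R1, 1  (cmp 7,1)
JGT start: taken
AND R5, R3 → R5=20&22=20
LOAD R3, [R4] → R3=M[204]=30
XOR R5, R3 → R5=20^30=10
ADD R4, 4 → R4=204+4=208
SUB R1, 1 → R1=7-1=6
CMP R1, 1  (cmp 6,1)
JGT start: taken
AND R5, R3 → R5=10&30=10
LOAD R3, [R4] → R3=M[208]=18
XOR R5, R3 → R5=10^18=24
ADD R4, 4 → R4=208+4=212
SUB R1, 1 → R1=6-1=5
CMP R1, 1  (cmp 5,1)
JGT start: taken
AND R5, R3 → R5=24&18=16
LOAD R3, [R4] → R3=M[212]=30
XOR R5, R3 → R5=16^30=14
ADD R4, 4 → R4=212+4=216
SUB R1, 1 → R1=5-1=4
CMP R1, 1  (cmp 4,1)
JGT start: taken
AND R5, R3 → R5=14&30=14
LOAD R3, [R4] → R3=M[216]=22
XOR R5, R3 → R5=14^22=24
ADD R4, 4 → R4=216+4=220
SUB R1, 1 → R1=4-1=3
CMP R1, 1  (cmp 3,1)
JGT start: taken
AND R5, R3 → R5=24&22=16
LOAD R3, [R4] → R3=M[220]=21
XOR R5, R3 → R5=16^21=5
ADD R4, 4 → R4=220+4=224
SUB R1, 1 → R1=3-1=2
CMP R1, 1  (cmp 2,1)
JGT start: taken
AND R5, R3 → R5=5&21=5
LOAD R3, [R4] → R3=M[224]=16
XOR R5, R3 → R5=5^16=21
ADD R4, 4 → R4=224+4=228
SUB R1, 1 → R1=2-1=1
CMP R1, 1  (cmp 1,1)
JGT start: not taken
halt.
Total executed instructions: 54.

54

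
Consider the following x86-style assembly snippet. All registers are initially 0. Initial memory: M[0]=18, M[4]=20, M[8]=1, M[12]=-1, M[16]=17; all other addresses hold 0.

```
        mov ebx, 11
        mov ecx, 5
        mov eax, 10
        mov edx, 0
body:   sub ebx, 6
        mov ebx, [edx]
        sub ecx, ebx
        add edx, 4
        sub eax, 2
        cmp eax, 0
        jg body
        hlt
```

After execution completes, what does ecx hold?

-50

mov ebx, 11 → ebx=11
mov ecx, 5 → ecx=5
mov eax, 10 → eax=10
mov edx, 0 → edx=0
sub ebx, 6 → ebx=11-6=5
mov ebx, [edx] → ebx=M[0]=18
sub ecx, ebx → ecx=5-18=-13
add edx, 4 → edx=0+4=4
sub eax, 2 → eax=10-2=8
cmp eax, 0  (cmp 8,0)
jg body: taken
sub ebx, 6 → ebx=18-6=12
mov ebx, [edx] → ebx=M[4]=20
sub ecx, ebx → ecx=(-13)-20=-33
add edx, 4 → edx=4+4=8
sub eax, 2 → eax=8-2=6
cmp eax, 0  (cmp 6,0)
jg body: taken
sub ebx, 6 → ebx=20-6=14
mov ebx, [edx] → ebx=M[8]=1
sub ecx, ebx → ecx=(-33)-1=-34
add edx, 4 → edx=8+4=12
sub eax, 2 → eax=6-2=4
cmp eax, 0  (cmp 4,0)
jg body: taken
sub ebx, 6 → ebx=1-6=-5
mov ebx, [edx] → ebx=M[12]=-1
sub ecx, ebx → ecx=(-34)-(-1)=-33
add edx, 4 → edx=12+4=16
sub eax, 2 → eax=4-2=2
cmp eax, 0  (cmp 2,0)
jg body: taken
sub ebx, 6 → ebx=(-1)-6=-7
mov ebx, [edx] → ebx=M[16]=17
sub ecx, ebx → ecx=(-33)-17=-50
add edx, 4 → edx=16+4=20
sub eax, 2 → eax=2-2=0
cmp eax, 0  (cmp 0,0)
jg body: not taken
halt.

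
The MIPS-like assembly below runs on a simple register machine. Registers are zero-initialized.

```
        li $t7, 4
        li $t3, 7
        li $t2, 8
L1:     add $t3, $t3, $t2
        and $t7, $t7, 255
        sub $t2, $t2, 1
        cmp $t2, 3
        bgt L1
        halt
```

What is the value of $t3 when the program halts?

after li $t7, 4: $t7=4
after li $t3, 7: $t3=7
after li $t2, 8: $t2=8
after add $t3, $t3, $t2: $t3=7+8=15
after and $t7, $t7, 255: $t7=4&255=4
after sub $t2, $t2, 1: $t2=8-1=7
cmp $t2, 3  (cmp 7,3)
bgt L1: taken
after add $t3, $t3, $t2: $t3=15+7=22
after and $t7, $t7, 255: $t7=4&255=4
after sub $t2, $t2, 1: $t2=7-1=6
cmp $t2, 3  (cmp 6,3)
bgt L1: taken
after add $t3, $t3, $t2: $t3=22+6=28
after and $t7, $t7, 255: $t7=4&255=4
after sub $t2, $t2, 1: $t2=6-1=5
cmp $t2, 3  (cmp 5,3)
bgt L1: taken
after add $t3, $t3, $t2: $t3=28+5=33
after and $t7, $t7, 255: $t7=4&255=4
after sub $t2, $t2, 1: $t2=5-1=4
cmp $t2, 3  (cmp 4,3)
bgt L1: taken
after add $t3, $t3, $t2: $t3=33+4=37
after and $t7, $t7, 255: $t7=4&255=4
after sub $t2, $t2, 1: $t2=4-1=3
cmp $t2, 3  (cmp 3,3)
bgt L1: not taken
halt.

37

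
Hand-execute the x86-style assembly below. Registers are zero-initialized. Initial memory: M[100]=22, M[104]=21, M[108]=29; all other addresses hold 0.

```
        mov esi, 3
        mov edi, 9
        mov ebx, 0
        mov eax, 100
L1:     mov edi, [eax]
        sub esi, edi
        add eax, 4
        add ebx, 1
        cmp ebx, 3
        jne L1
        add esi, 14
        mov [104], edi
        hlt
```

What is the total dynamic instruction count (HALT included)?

25

mov esi, 3 → esi=3
mov edi, 9 → edi=9
mov ebx, 0 → ebx=0
mov eax, 100 → eax=100
mov edi, [eax] → edi=M[100]=22
sub esi, edi → esi=3-22=-19
add eax, 4 → eax=100+4=104
add ebx, 1 → ebx=0+1=1
cmp ebx, 3  (cmp 1,3)
jne L1: taken
mov edi, [eax] → edi=M[104]=21
sub esi, edi → esi=(-19)-21=-40
add eax, 4 → eax=104+4=108
add ebx, 1 → ebx=1+1=2
cmp ebx, 3  (cmp 2,3)
jne L1: taken
mov edi, [eax] → edi=M[108]=29
sub esi, edi → esi=(-40)-29=-69
add eax, 4 → eax=108+4=112
add ebx, 1 → ebx=2+1=3
cmp ebx, 3  (cmp 3,3)
jne L1: not taken
add esi, 14 → esi=(-69)+14=-55
mov [104], edi → M[104]=29
halt.
Total executed instructions: 25.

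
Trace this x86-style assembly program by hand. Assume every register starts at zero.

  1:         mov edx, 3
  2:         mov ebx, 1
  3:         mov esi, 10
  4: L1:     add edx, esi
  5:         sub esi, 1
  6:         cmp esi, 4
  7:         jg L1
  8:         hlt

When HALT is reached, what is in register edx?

mov edx, 3 → edx=3
mov ebx, 1 → ebx=1
mov esi, 10 → esi=10
add edx, esi → edx=3+10=13
sub esi, 1 → esi=10-1=9
cmp esi, 4  (cmp 9,4)
jg L1: taken
add edx, esi → edx=13+9=22
sub esi, 1 → esi=9-1=8
cmp esi, 4  (cmp 8,4)
jg L1: taken
add edx, esi → edx=22+8=30
sub esi, 1 → esi=8-1=7
cmp esi, 4  (cmp 7,4)
jg L1: taken
add edx, esi → edx=30+7=37
sub esi, 1 → esi=7-1=6
cmp esi, 4  (cmp 6,4)
jg L1: taken
add edx, esi → edx=37+6=43
sub esi, 1 → esi=6-1=5
cmp esi, 4  (cmp 5,4)
jg L1: taken
add edx, esi → edx=43+5=48
sub esi, 1 → esi=5-1=4
cmp esi, 4  (cmp 4,4)
jg L1: not taken
halt.

48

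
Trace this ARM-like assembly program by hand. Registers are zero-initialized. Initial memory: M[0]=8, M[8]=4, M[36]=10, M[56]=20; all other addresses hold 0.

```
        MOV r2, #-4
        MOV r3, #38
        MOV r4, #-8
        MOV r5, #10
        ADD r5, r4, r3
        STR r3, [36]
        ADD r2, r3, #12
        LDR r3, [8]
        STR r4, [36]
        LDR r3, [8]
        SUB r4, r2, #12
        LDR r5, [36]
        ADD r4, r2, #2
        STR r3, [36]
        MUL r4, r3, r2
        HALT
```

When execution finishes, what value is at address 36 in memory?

4

after MOV r2, #-4: r2=-4
after MOV r3, #38: r3=38
after MOV r4, #-8: r4=-8
after MOV r5, #10: r5=10
after ADD r5, r4, r3: r5=(-8)+38=30
STR r3, [36] → M[36]=38
after ADD r2, r3, #12: r2=38+12=50
after LDR r3, [8]: r3=M[8]=4
STR r4, [36] → M[36]=-8
after LDR r3, [8]: r3=M[8]=4
after SUB r4, r2, #12: r4=50-12=38
after LDR r5, [36]: r5=M[36]=-8
after ADD r4, r2, #2: r4=50+2=52
STR r3, [36] → M[36]=4
after MUL r4, r3, r2: r4=4*50=200
halt.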